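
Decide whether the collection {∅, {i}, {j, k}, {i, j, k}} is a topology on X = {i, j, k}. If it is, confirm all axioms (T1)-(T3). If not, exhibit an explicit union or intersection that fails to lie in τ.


τ IS a topology on X.

Axiom (T1): ∅ ∈ τ? Yes; X ∈ τ? Yes.
Axiom (T2/T3): check pairwise unions and intersections of members of τ.
All pairwise intersections and unions checked — each lies in τ. Therefore τ satisfies (T1), (T2), (T3): it IS a topology on X.


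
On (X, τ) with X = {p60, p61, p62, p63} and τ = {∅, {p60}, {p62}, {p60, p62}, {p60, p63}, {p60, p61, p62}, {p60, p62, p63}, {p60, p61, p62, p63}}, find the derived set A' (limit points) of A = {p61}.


A' = ∅

For each x ∈ X, list the open sets U ∈ τ with x ∈ U, then check whether U ∩ (A ∖ {x}) ≠ ∅ for every such U.
  x = p60: open {p60} ∋ x has {p60} ∩ (A ∖ {p60}) = ∅, so x is NOT a limit point.
  x = p61: open {p60, p61, p62} ∋ x has {p60, p61, p62} ∩ (A ∖ {p61}) = ∅, so x is NOT a limit point.
  x = p62: open {p62} ∋ x has {p62} ∩ (A ∖ {p62}) = ∅, so x is NOT a limit point.
  x = p63: open {p60, p63} ∋ x has {p60, p63} ∩ (A ∖ {p63}) = ∅, so x is NOT a limit point.
Collecting: A' = ∅.


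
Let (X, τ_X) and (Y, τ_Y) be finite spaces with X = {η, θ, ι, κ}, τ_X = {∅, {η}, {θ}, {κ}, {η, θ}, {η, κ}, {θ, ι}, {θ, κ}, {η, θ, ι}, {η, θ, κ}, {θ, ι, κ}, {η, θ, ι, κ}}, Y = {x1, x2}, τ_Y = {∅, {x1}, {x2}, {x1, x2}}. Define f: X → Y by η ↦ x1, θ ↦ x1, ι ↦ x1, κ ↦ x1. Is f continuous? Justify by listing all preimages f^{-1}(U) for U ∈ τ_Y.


f IS continuous.

Compute f^{-1}(U) for each U ∈ τ_Y:
  U = ∅: f^{-1}(U) = ∅ ∈ τ_X ✓.
  U = {x1}: f^{-1}(U) = {η, θ, ι, κ} ∈ τ_X ✓.
  U = {x2}: f^{-1}(U) = ∅ ∈ τ_X ✓.
  U = {x1, x2}: f^{-1}(U) = {η, θ, ι, κ} ∈ τ_X ✓.
Every preimage lies in τ_X, so f IS continuous.


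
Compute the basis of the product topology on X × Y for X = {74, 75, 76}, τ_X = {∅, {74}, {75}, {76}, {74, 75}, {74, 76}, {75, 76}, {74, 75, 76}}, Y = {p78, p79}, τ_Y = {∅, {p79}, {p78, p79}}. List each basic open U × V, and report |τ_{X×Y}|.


Basis B = {∅ × ∅, {74} × {p79}, {75} × {p79}, {76} × {p79}, {74} × {p78, p79}, {74, 75} × {p79}, {74, 76} × {p79}, {75} × {p78, p79}, {75, 76} × {p79}, {76} × {p78, p79}, {74, 75, 76} × {p79}, {74, 75} × {p78, p79}, {74, 76} × {p78, p79}, {75, 76} × {p78, p79}, {74, 75, 76} × {p78, p79}}; |τ_{X×Y}| = 27.

Enumerate products U × V with U ∈ τ_X, V ∈ τ_Y (deduplicated):
  ∅ × ∅ = {} (∅)
  {74} × {p79} = {(74,p79)}
  {75} × {p79} = {(75,p79)}
  {76} × {p79} = {(76,p79)}
  {74} × {p78, p79} = {(74,p78), (74,p79)}
  {74, 75} × {p79} = {(74,p79), (75,p79)}
  {74, 76} × {p79} = {(74,p79), (76,p79)}
  {75} × {p78, p79} = {(75,p78), (75,p79)}
  {75, 76} × {p79} = {(75,p79), (76,p79)}
  {76} × {p78, p79} = {(76,p78), (76,p79)}
  {74, 75, 76} × {p79} = {(74,p79), (75,p79), (76,p79)}
  {74, 75} × {p78, p79} = {(74,p78), (74,p79), (75,p78), (75,p79)}
  {74, 76} × {p78, p79} = {(74,p78), (74,p79), (76,p78), (76,p79)}
  {75, 76} × {p78, p79} = {(75,p78), (75,p79), (76,p78), (76,p79)}
  {74, 75, 76} × {p78, p79} = {(74,p78), (74,p79), (75,p78), (75,p79), (76,p78), (76,p79)}
These 15 distinct sets form the basis B.
Close under arbitrary unions to get τ_{X×Y}; counting gives |τ_{X×Y}| = 27.


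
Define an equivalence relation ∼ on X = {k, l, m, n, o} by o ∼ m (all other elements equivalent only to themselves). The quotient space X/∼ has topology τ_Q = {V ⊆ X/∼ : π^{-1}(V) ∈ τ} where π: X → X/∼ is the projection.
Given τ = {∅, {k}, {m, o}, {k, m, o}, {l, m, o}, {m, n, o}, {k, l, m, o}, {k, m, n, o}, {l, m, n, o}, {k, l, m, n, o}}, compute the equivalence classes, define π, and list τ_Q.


X/∼ = {[k], [l], [m=o], [n]}; |τ_Q| = 10.

Equivalence classes: [k], [l], [m=o], [n].
Quotient map π: X → X/∼ sends k ↦ [k], l ↦ [l], m ↦ [m=o], n ↦ [n], o ↦ [m=o].
For each subset V ⊆ X/∼, compute π^{-1}(V) ⊆ X and check whether π^{-1}(V) ∈ τ. V is open in τ_Q iff π^{-1}(V) ∈ τ.
  V = {}: π^{-1}(V) = ∅ ∈ τ ✓.
  V = {[k]}: π^{-1}(V) = {k} ∈ τ ✓.
  V = {[l]}: π^{-1}(V) = {l} ∉ τ ✗.
  V = {[k], [l]}: π^{-1}(V) = {k, l} ∉ τ ✗.
  V = {[m=o]}: π^{-1}(V) = {m, o} ∈ τ ✓.
  V = {[k], [m=o]}: π^{-1}(V) = {k, m, o} ∈ τ ✓.
  V = {[l], [m=o]}: π^{-1}(V) = {l, m, o} ∈ τ ✓.
  V = {[k], [l], [m=o]}: π^{-1}(V) = {k, l, m, o} ∈ τ ✓.
  V = {[n]}: π^{-1}(V) = {n} ∉ τ ✗.
  V = {[k], [n]}: π^{-1}(V) = {k, n} ∉ τ ✗.
  V = {[l], [n]}: π^{-1}(V) = {l, n} ∉ τ ✗.
  V = {[k], [l], [n]}: π^{-1}(V) = {k, l, n} ∉ τ ✗.
  V = {[m=o], [n]}: π^{-1}(V) = {m, n, o} ∈ τ ✓.
  V = {[k], [m=o], [n]}: π^{-1}(V) = {k, m, n, o} ∈ τ ✓.
  V = {[l], [m=o], [n]}: π^{-1}(V) = {l, m, n, o} ∈ τ ✓.
  V = {[k], [l], [m=o], [n]}: π^{-1}(V) = {k, l, m, n, o} ∈ τ ✓.
Open sets in the quotient: τ_Q = {{}, {[k]}, {[m=o]}, {[k], [m=o]}, {[l], [m=o]}, {[k], [l], [m=o]}, {[m=o], [n]}, {[k], [m=o], [n]}, {[l], [m=o], [n]}, {[k], [l], [m=o], [n]}} (10 elements).


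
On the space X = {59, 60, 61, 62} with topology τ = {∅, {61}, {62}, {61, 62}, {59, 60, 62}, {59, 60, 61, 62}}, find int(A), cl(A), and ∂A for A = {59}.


int(A) = ∅, cl(A) = {59, 60}, ∂A = {59, 60}.

Closed sets in (X, τ) are complements of opens:
  closed(X, τ) = {∅, {61}, {59, 60}, {59, 60, 61}, {59, 60, 62}, {59, 60, 61, 62}}.
int(A) = ⋃ {U ∈ τ : U ⊆ A}. Opens contained in A: ∅.
Taking the union of these: int(A) = ∅.
cl(A) = ⋂ {C closed : A ⊆ C}. Closed sets containing A: {59, 60}, {59, 60, 61}, {59, 60, 62}, {59, 60, 61, 62}.
Intersecting these: cl(A) = {59, 60}.
∂A = cl(A) ∖ int(A) = {59, 60} ∖ ∅ = {59, 60}.


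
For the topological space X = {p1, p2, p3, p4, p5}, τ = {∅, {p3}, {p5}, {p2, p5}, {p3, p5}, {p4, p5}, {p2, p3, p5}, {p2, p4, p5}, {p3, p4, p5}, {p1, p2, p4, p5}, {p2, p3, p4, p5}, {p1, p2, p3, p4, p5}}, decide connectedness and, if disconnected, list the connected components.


(X, τ) is disconnected; components = [{p3}, {p1, p2, p4, p5}].

Find clopen sets (U ∈ τ with X ∖ U ∈ τ):
  U = ∅, X ∖ U = {p1, p2, p3, p4, p5} — both open, so U is clopen.
  U = {p3}, X ∖ U = {p1, p2, p4, p5} — both open, so U is clopen.
  U = {p1, p2, p4, p5}, X ∖ U = {p3} — both open, so U is clopen.
  U = {p1, p2, p3, p4, p5}, X ∖ U = ∅ — both open, so U is clopen.
Nontrivial clopen(s) exist: e.g. {p1, p2, p4, p5}. So (X, τ) is disconnected.
Compute connected components by grouping points that agree on all clopens:
  component: {p3}
  component: {p1, p2, p4, p5}


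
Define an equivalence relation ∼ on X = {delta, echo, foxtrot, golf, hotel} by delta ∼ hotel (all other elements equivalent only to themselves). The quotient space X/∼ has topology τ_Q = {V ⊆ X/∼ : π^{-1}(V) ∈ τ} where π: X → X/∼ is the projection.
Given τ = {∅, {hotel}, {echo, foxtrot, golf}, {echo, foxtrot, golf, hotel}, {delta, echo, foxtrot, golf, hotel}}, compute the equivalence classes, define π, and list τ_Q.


X/∼ = {[delta=hotel], [echo], [foxtrot], [golf]}; |τ_Q| = 3.

Equivalence classes: [delta=hotel], [echo], [foxtrot], [golf].
Quotient map π: X → X/∼ sends delta ↦ [delta=hotel], echo ↦ [echo], foxtrot ↦ [foxtrot], golf ↦ [golf], hotel ↦ [delta=hotel].
For each subset V ⊆ X/∼, compute π^{-1}(V) ⊆ X and check whether π^{-1}(V) ∈ τ. V is open in τ_Q iff π^{-1}(V) ∈ τ.
  V = {}: π^{-1}(V) = ∅ ∈ τ ✓.
  V = {[delta=hotel]}: π^{-1}(V) = {delta, hotel} ∉ τ ✗.
  V = {[echo]}: π^{-1}(V) = {echo} ∉ τ ✗.
  V = {[delta=hotel], [echo]}: π^{-1}(V) = {delta, echo, hotel} ∉ τ ✗.
  V = {[foxtrot]}: π^{-1}(V) = {foxtrot} ∉ τ ✗.
  V = {[delta=hotel], [foxtrot]}: π^{-1}(V) = {delta, foxtrot, hotel} ∉ τ ✗.
  V = {[echo], [foxtrot]}: π^{-1}(V) = {echo, foxtrot} ∉ τ ✗.
  V = {[delta=hotel], [echo], [foxtrot]}: π^{-1}(V) = {delta, echo, foxtrot, hotel} ∉ τ ✗.
  V = {[golf]}: π^{-1}(V) = {golf} ∉ τ ✗.
  V = {[delta=hotel], [golf]}: π^{-1}(V) = {delta, golf, hotel} ∉ τ ✗.
  V = {[echo], [golf]}: π^{-1}(V) = {echo, golf} ∉ τ ✗.
  V = {[delta=hotel], [echo], [golf]}: π^{-1}(V) = {delta, echo, golf, hotel} ∉ τ ✗.
  V = {[foxtrot], [golf]}: π^{-1}(V) = {foxtrot, golf} ∉ τ ✗.
  V = {[delta=hotel], [foxtrot], [golf]}: π^{-1}(V) = {delta, foxtrot, golf, hotel} ∉ τ ✗.
  V = {[echo], [foxtrot], [golf]}: π^{-1}(V) = {echo, foxtrot, golf} ∈ τ ✓.
  V = {[delta=hotel], [echo], [foxtrot], [golf]}: π^{-1}(V) = {delta, echo, foxtrot, golf, hotel} ∈ τ ✓.
Open sets in the quotient: τ_Q = {{}, {[echo], [foxtrot], [golf]}, {[delta=hotel], [echo], [foxtrot], [golf]}} (3 elements).


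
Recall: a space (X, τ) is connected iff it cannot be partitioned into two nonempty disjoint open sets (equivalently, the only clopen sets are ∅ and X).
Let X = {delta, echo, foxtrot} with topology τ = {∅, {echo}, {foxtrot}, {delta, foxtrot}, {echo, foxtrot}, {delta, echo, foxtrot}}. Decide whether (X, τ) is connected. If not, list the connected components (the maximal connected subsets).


(X, τ) is disconnected; components = [{echo}, {delta, foxtrot}].

Find clopen sets (U ∈ τ with X ∖ U ∈ τ):
  U = ∅, X ∖ U = {delta, echo, foxtrot} — both open, so U is clopen.
  U = {echo}, X ∖ U = {delta, foxtrot} — both open, so U is clopen.
  U = {delta, foxtrot}, X ∖ U = {echo} — both open, so U is clopen.
  U = {delta, echo, foxtrot}, X ∖ U = ∅ — both open, so U is clopen.
Nontrivial clopen(s) exist: e.g. {echo}. So (X, τ) is disconnected.
Compute connected components by grouping points that agree on all clopens:
  component: {echo}
  component: {delta, foxtrot}


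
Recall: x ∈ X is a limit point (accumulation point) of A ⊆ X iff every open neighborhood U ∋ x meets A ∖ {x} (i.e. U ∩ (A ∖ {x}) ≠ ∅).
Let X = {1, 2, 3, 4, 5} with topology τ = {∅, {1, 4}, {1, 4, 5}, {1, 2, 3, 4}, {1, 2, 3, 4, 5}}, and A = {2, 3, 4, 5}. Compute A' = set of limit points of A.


A' = {1, 2, 3, 5}

For each x ∈ X, list the open sets U ∈ τ with x ∈ U, then check whether U ∩ (A ∖ {x}) ≠ ∅ for every such U.
  x = 1: opens ∋ x are {1, 4}, {1, 4, 5}, {1, 2, 3, 4}, {1, 2, 3, 4, 5}; each meets A ∖ {1}, so x IS a limit point.
  x = 2: opens ∋ x are {1, 2, 3, 4}, {1, 2, 3, 4, 5}; each meets A ∖ {2}, so x IS a limit point.
  x = 3: opens ∋ x are {1, 2, 3, 4}, {1, 2, 3, 4, 5}; each meets A ∖ {3}, so x IS a limit point.
  x = 4: open {1, 4} ∋ x has {1, 4} ∩ (A ∖ {4}) = ∅, so x is NOT a limit point.
  x = 5: opens ∋ x are {1, 4, 5}, {1, 2, 3, 4, 5}; each meets A ∖ {5}, so x IS a limit point.
Collecting: A' = {1, 2, 3, 5}.


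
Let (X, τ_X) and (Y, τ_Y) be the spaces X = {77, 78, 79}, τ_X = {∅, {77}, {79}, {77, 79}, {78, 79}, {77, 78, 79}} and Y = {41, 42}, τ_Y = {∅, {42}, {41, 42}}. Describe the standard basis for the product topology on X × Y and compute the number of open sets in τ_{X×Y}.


Basis B = {∅ × ∅, {77} × {42}, {79} × {42}, {77} × {41, 42}, {77, 79} × {42}, {78, 79} × {42}, {79} × {41, 42}, {77, 78, 79} × {42}, {77, 79} × {41, 42}, {78, 79} × {41, 42}, {77, 78, 79} × {41, 42}}; |τ_{X×Y}| = 18.

Enumerate products U × V with U ∈ τ_X, V ∈ τ_Y (deduplicated):
  ∅ × ∅ = {} (∅)
  {77} × {42} = {(77,42)}
  {79} × {42} = {(79,42)}
  {77} × {41, 42} = {(77,41), (77,42)}
  {77, 79} × {42} = {(77,42), (79,42)}
  {78, 79} × {42} = {(78,42), (79,42)}
  {79} × {41, 42} = {(79,41), (79,42)}
  {77, 78, 79} × {42} = {(77,42), (78,42), (79,42)}
  {77, 79} × {41, 42} = {(77,41), (77,42), (79,41), (79,42)}
  {78, 79} × {41, 42} = {(78,41), (78,42), (79,41), (79,42)}
  {77, 78, 79} × {41, 42} = {(77,41), (77,42), (78,41), (78,42), (79,41), (79,42)}
These 11 distinct sets form the basis B.
Close under arbitrary unions to get τ_{X×Y}; counting gives |τ_{X×Y}| = 18.


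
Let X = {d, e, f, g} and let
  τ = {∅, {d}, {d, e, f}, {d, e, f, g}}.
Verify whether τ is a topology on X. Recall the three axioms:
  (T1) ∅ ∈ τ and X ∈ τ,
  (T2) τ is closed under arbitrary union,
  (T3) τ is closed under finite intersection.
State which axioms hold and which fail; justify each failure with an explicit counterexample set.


τ IS a topology on X.

Axiom (T1): ∅ ∈ τ? Yes; X ∈ τ? Yes.
Axiom (T2/T3): check pairwise unions and intersections of members of τ.
All pairwise intersections and unions checked — each lies in τ. Therefore τ satisfies (T1), (T2), (T3): it IS a topology on X.


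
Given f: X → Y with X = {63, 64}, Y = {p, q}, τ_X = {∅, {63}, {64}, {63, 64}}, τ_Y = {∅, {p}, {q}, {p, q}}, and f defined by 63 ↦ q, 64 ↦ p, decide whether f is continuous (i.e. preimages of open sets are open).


f IS continuous.

Compute f^{-1}(U) for each U ∈ τ_Y:
  U = ∅: f^{-1}(U) = ∅ ∈ τ_X ✓.
  U = {p}: f^{-1}(U) = {64} ∈ τ_X ✓.
  U = {q}: f^{-1}(U) = {63} ∈ τ_X ✓.
  U = {p, q}: f^{-1}(U) = {63, 64} ∈ τ_X ✓.
Every preimage lies in τ_X, so f IS continuous.


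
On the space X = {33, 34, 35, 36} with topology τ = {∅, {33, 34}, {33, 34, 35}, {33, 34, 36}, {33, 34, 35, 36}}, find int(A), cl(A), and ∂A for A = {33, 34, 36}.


int(A) = {33, 34, 36}, cl(A) = {33, 34, 35, 36}, ∂A = {35}.

Closed sets in (X, τ) are complements of opens:
  closed(X, τ) = {∅, {35}, {36}, {35, 36}, {33, 34, 35, 36}}.
int(A) = ⋃ {U ∈ τ : U ⊆ A}. Opens contained in A: ∅, {33, 34}, {33, 34, 36}.
Taking the union of these: int(A) = {33, 34, 36}.
cl(A) = ⋂ {C closed : A ⊆ C}. Closed sets containing A: {33, 34, 35, 36}.
Intersecting these: cl(A) = {33, 34, 35, 36}.
∂A = cl(A) ∖ int(A) = {33, 34, 35, 36} ∖ {33, 34, 36} = {35}.


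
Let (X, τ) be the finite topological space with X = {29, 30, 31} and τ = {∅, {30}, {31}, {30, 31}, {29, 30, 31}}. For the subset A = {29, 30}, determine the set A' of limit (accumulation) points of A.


A' = {29}

For each x ∈ X, list the open sets U ∈ τ with x ∈ U, then check whether U ∩ (A ∖ {x}) ≠ ∅ for every such U.
  x = 29: opens ∋ x are {29, 30, 31}; each meets A ∖ {29}, so x IS a limit point.
  x = 30: open {30} ∋ x has {30} ∩ (A ∖ {30}) = ∅, so x is NOT a limit point.
  x = 31: open {31} ∋ x has {31} ∩ (A ∖ {31}) = ∅, so x is NOT a limit point.
Collecting: A' = {29}.


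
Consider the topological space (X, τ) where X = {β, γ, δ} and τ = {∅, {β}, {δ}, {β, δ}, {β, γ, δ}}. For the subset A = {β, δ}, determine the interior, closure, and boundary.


int(A) = {β, δ}, cl(A) = {β, γ, δ}, ∂A = {γ}.

Closed sets in (X, τ) are complements of opens:
  closed(X, τ) = {∅, {γ}, {β, γ}, {γ, δ}, {β, γ, δ}}.
int(A) = ⋃ {U ∈ τ : U ⊆ A}. Opens contained in A: ∅, {β}, {δ}, {β, δ}.
Taking the union of these: int(A) = {β, δ}.
cl(A) = ⋂ {C closed : A ⊆ C}. Closed sets containing A: {β, γ, δ}.
Intersecting these: cl(A) = {β, γ, δ}.
∂A = cl(A) ∖ int(A) = {β, γ, δ} ∖ {β, δ} = {γ}.


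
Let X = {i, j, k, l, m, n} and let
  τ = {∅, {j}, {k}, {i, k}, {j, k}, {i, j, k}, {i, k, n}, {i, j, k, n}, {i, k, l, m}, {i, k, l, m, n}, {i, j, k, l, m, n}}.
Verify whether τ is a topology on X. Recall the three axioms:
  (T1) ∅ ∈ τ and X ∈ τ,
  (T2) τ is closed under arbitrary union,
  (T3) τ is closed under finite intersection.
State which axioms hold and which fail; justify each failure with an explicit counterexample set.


τ is NOT a topology on X.

Axiom (T1): ∅ ∈ τ? Yes; X ∈ τ? Yes.
Axiom (T2/T3): check pairwise unions and intersections of members of τ.
Counterexample for (T2): {j} ∪ {i, k, l, m} = {i, j, k, l, m} ∉ τ. Therefore τ is NOT a topology.


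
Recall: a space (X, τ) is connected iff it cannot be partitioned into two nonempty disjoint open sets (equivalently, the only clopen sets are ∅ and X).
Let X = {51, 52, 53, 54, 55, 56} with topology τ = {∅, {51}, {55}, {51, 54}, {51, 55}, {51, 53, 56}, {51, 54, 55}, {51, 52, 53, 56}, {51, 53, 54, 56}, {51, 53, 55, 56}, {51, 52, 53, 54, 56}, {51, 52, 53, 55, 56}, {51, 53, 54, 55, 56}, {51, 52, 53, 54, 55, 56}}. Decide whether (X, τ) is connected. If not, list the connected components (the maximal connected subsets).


(X, τ) is disconnected; components = [{55}, {51, 52, 53, 54, 56}].

Find clopen sets (U ∈ τ with X ∖ U ∈ τ):
  U = ∅, X ∖ U = {51, 52, 53, 54, 55, 56} — both open, so U is clopen.
  U = {55}, X ∖ U = {51, 52, 53, 54, 56} — both open, so U is clopen.
  U = {51, 52, 53, 54, 56}, X ∖ U = {55} — both open, so U is clopen.
  U = {51, 52, 53, 54, 55, 56}, X ∖ U = ∅ — both open, so U is clopen.
Nontrivial clopen(s) exist: e.g. {51, 52, 53, 54, 56}. So (X, τ) is disconnected.
Compute connected components by grouping points that agree on all clopens:
  component: {55}
  component: {51, 52, 53, 54, 56}


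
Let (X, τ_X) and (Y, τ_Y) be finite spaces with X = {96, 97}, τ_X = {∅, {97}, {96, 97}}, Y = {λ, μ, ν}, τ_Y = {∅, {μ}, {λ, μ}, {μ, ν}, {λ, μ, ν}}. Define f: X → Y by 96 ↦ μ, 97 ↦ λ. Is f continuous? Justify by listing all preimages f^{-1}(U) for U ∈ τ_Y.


f is NOT continuous.

Compute f^{-1}(U) for each U ∈ τ_Y:
  U = ∅: f^{-1}(U) = ∅ ∈ τ_X ✓.
  U = {μ}: f^{-1}(U) = {96} ∉ τ_X ✗.
  U = {λ, μ}: f^{-1}(U) = {96, 97} ∈ τ_X ✓.
  U = {μ, ν}: f^{-1}(U) = {96} ∉ τ_X ✗.
  U = {λ, μ, ν}: f^{-1}(U) = {96, 97} ∈ τ_X ✓.
Found U = {μ} with f^{-1}(U) = {96} not in τ_X. Therefore f is NOT continuous.


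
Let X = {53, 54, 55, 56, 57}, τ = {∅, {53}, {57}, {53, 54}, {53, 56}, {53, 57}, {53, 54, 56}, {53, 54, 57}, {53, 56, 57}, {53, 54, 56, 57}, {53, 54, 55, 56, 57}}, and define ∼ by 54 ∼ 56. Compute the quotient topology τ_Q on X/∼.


X/∼ = {[53], [54=56], [55], [57]}; |τ_Q| = 7.

Equivalence classes: [53], [54=56], [55], [57].
Quotient map π: X → X/∼ sends 53 ↦ [53], 54 ↦ [54=56], 55 ↦ [55], 56 ↦ [54=56], 57 ↦ [57].
For each subset V ⊆ X/∼, compute π^{-1}(V) ⊆ X and check whether π^{-1}(V) ∈ τ. V is open in τ_Q iff π^{-1}(V) ∈ τ.
  V = {}: π^{-1}(V) = ∅ ∈ τ ✓.
  V = {[53]}: π^{-1}(V) = {53} ∈ τ ✓.
  V = {[54=56]}: π^{-1}(V) = {54, 56} ∉ τ ✗.
  V = {[53], [54=56]}: π^{-1}(V) = {53, 54, 56} ∈ τ ✓.
  V = {[55]}: π^{-1}(V) = {55} ∉ τ ✗.
  V = {[53], [55]}: π^{-1}(V) = {53, 55} ∉ τ ✗.
  V = {[54=56], [55]}: π^{-1}(V) = {54, 55, 56} ∉ τ ✗.
  V = {[53], [54=56], [55]}: π^{-1}(V) = {53, 54, 55, 56} ∉ τ ✗.
  V = {[57]}: π^{-1}(V) = {57} ∈ τ ✓.
  V = {[53], [57]}: π^{-1}(V) = {53, 57} ∈ τ ✓.
  V = {[54=56], [57]}: π^{-1}(V) = {54, 56, 57} ∉ τ ✗.
  V = {[53], [54=56], [57]}: π^{-1}(V) = {53, 54, 56, 57} ∈ τ ✓.
  V = {[55], [57]}: π^{-1}(V) = {55, 57} ∉ τ ✗.
  V = {[53], [55], [57]}: π^{-1}(V) = {53, 55, 57} ∉ τ ✗.
  V = {[54=56], [55], [57]}: π^{-1}(V) = {54, 55, 56, 57} ∉ τ ✗.
  V = {[53], [54=56], [55], [57]}: π^{-1}(V) = {53, 54, 55, 56, 57} ∈ τ ✓.
Open sets in the quotient: τ_Q = {{}, {[53]}, {[53], [54=56]}, {[57]}, {[53], [57]}, {[53], [54=56], [57]}, {[53], [54=56], [55], [57]}} (7 elements).


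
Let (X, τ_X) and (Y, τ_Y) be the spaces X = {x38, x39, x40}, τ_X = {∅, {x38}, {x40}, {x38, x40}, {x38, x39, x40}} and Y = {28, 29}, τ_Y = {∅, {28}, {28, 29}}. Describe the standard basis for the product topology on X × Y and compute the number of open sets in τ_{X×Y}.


Basis B = {∅ × ∅, {x38} × {28}, {x40} × {28}, {x38} × {28, 29}, {x38, x40} × {28}, {x40} × {28, 29}, {x38, x39, x40} × {28}, {x38, x40} × {28, 29}, {x38, x39, x40} × {28, 29}}; |τ_{X×Y}| = 14.

Enumerate products U × V with U ∈ τ_X, V ∈ τ_Y (deduplicated):
  ∅ × ∅ = {} (∅)
  {x38} × {28} = {(x38,28)}
  {x40} × {28} = {(x40,28)}
  {x38} × {28, 29} = {(x38,28), (x38,29)}
  {x38, x40} × {28} = {(x38,28), (x40,28)}
  {x40} × {28, 29} = {(x40,28), (x40,29)}
  {x38, x39, x40} × {28} = {(x38,28), (x39,28), (x40,28)}
  {x38, x40} × {28, 29} = {(x38,28), (x38,29), (x40,28), (x40,29)}
  {x38, x39, x40} × {28, 29} = {(x38,28), (x38,29), (x39,28), (x39,29), (x40,28), (x40,29)}
These 9 distinct sets form the basis B.
Close under arbitrary unions to get τ_{X×Y}; counting gives |τ_{X×Y}| = 14.


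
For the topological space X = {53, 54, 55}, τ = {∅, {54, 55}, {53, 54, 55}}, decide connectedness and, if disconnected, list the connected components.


(X, τ) is connected.

Find clopen sets (U ∈ τ with X ∖ U ∈ τ):
  U = ∅, X ∖ U = {53, 54, 55} — both open, so U is clopen.
  U = {53, 54, 55}, X ∖ U = ∅ — both open, so U is clopen.
Only trivial clopens (∅ and X) exist, so (X, τ) is connected.
Compute connected components by grouping points that agree on all clopens:
  component: {53, 54, 55}


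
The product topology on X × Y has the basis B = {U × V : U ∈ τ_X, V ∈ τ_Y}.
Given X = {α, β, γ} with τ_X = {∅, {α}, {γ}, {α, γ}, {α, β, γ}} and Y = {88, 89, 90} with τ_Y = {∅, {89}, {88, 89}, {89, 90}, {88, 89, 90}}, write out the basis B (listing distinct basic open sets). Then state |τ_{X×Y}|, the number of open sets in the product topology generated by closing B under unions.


Basis B = {∅ × ∅, {α} × {89}, {γ} × {89}, {α} × {88, 89}, {α} × {89, 90}, {α, γ} × {89}, {γ} × {88, 89}, {γ} × {89, 90}, {α} × {88, 89, 90}, {α, β, γ} × {89}, {γ} × {88, 89, 90}, {α, γ} × {88, 89}, {α, γ} × {89, 90}, {α, γ} × {88, 89, 90}, {α, β, γ} × {88, 89}, {α, β, γ} × {89, 90}, {α, β, γ} × {88, 89, 90}}; |τ_{X×Y}| = 50.

Enumerate products U × V with U ∈ τ_X, V ∈ τ_Y (deduplicated):
  ∅ × ∅ = {} (∅)
  {α} × {89} = {(α,89)}
  {γ} × {89} = {(γ,89)}
  {α} × {88, 89} = {(α,88), (α,89)}
  {α} × {89, 90} = {(α,89), (α,90)}
  {α, γ} × {89} = {(α,89), (γ,89)}
  {γ} × {88, 89} = {(γ,88), (γ,89)}
  {γ} × {89, 90} = {(γ,89), (γ,90)}
  {α} × {88, 89, 90} = {(α,88), (α,89), (α,90)}
  {α, β, γ} × {89} = {(α,89), (β,89), (γ,89)}
  {γ} × {88, 89, 90} = {(γ,88), (γ,89), (γ,90)}
  {α, γ} × {88, 89} = {(α,88), (α,89), (γ,88), (γ,89)}
  {α, γ} × {89, 90} = {(α,89), (α,90), (γ,89), (γ,90)}
  {α, γ} × {88, 89, 90} = {(α,88), (α,89), (α,90), (γ,88), (γ,89), (γ,90)}
  {α, β, γ} × {88, 89} = {(α,88), (α,89), (β,88), (β,89), (γ,88), (γ,89)}
  {α, β, γ} × {89, 90} = {(α,89), (α,90), (β,89), (β,90), (γ,89), (γ,90)}
  {α, β, γ} × {88, 89, 90} = {(α,88), (α,89), (α,90), (β,88), (β,89), (β,90), (γ,88), (γ,89), (γ,90)}
These 17 distinct sets form the basis B.
Close under arbitrary unions to get τ_{X×Y}; counting gives |τ_{X×Y}| = 50.


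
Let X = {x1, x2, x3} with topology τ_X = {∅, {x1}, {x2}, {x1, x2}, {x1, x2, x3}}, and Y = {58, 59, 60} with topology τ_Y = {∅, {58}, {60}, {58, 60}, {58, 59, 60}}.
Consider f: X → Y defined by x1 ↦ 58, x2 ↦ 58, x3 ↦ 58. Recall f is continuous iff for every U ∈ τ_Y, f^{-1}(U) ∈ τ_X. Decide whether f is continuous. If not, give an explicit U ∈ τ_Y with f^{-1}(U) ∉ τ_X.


f IS continuous.

Compute f^{-1}(U) for each U ∈ τ_Y:
  U = ∅: f^{-1}(U) = ∅ ∈ τ_X ✓.
  U = {58}: f^{-1}(U) = {x1, x2, x3} ∈ τ_X ✓.
  U = {60}: f^{-1}(U) = ∅ ∈ τ_X ✓.
  U = {58, 60}: f^{-1}(U) = {x1, x2, x3} ∈ τ_X ✓.
  U = {58, 59, 60}: f^{-1}(U) = {x1, x2, x3} ∈ τ_X ✓.
Every preimage lies in τ_X, so f IS continuous.


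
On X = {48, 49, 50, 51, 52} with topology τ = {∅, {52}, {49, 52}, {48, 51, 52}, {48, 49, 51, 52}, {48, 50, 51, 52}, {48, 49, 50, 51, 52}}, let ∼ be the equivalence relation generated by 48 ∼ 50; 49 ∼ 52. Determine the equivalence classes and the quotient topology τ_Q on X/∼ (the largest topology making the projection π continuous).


X/∼ = {[48=50], [49=52], [51]}; |τ_Q| = 3.

Equivalence classes: [48=50], [49=52], [51].
Quotient map π: X → X/∼ sends 48 ↦ [48=50], 49 ↦ [49=52], 50 ↦ [48=50], 51 ↦ [51], 52 ↦ [49=52].
For each subset V ⊆ X/∼, compute π^{-1}(V) ⊆ X and check whether π^{-1}(V) ∈ τ. V is open in τ_Q iff π^{-1}(V) ∈ τ.
  V = {}: π^{-1}(V) = ∅ ∈ τ ✓.
  V = {[48=50]}: π^{-1}(V) = {48, 50} ∉ τ ✗.
  V = {[49=52]}: π^{-1}(V) = {49, 52} ∈ τ ✓.
  V = {[48=50], [49=52]}: π^{-1}(V) = {48, 49, 50, 52} ∉ τ ✗.
  V = {[51]}: π^{-1}(V) = {51} ∉ τ ✗.
  V = {[48=50], [51]}: π^{-1}(V) = {48, 50, 51} ∉ τ ✗.
  V = {[49=52], [51]}: π^{-1}(V) = {49, 51, 52} ∉ τ ✗.
  V = {[48=50], [49=52], [51]}: π^{-1}(V) = {48, 49, 50, 51, 52} ∈ τ ✓.
Open sets in the quotient: τ_Q = {{}, {[49=52]}, {[48=50], [49=52], [51]}} (3 elements).


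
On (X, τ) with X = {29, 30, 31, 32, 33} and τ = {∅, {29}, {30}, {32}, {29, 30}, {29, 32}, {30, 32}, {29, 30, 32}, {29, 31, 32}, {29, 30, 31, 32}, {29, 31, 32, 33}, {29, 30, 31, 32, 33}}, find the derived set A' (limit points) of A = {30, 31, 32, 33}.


A' = {31, 33}

For each x ∈ X, list the open sets U ∈ τ with x ∈ U, then check whether U ∩ (A ∖ {x}) ≠ ∅ for every such U.
  x = 29: open {29} ∋ x has {29} ∩ (A ∖ {29}) = ∅, so x is NOT a limit point.
  x = 30: open {30} ∋ x has {30} ∩ (A ∖ {30}) = ∅, so x is NOT a limit point.
  x = 31: opens ∋ x are {29, 31, 32}, {29, 30, 31, 32}, {29, 31, 32, 33}, {29, 30, 31, 32, 33}; each meets A ∖ {31}, so x IS a limit point.
  x = 32: open {32} ∋ x has {32} ∩ (A ∖ {32}) = ∅, so x is NOT a limit point.
  x = 33: opens ∋ x are {29, 31, 32, 33}, {29, 30, 31, 32, 33}; each meets A ∖ {33}, so x IS a limit point.
Collecting: A' = {31, 33}.


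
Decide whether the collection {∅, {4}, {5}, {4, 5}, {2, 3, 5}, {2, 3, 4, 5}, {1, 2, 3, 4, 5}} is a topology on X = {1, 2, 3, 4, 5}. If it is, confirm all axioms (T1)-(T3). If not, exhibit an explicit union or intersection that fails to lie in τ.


τ IS a topology on X.

Axiom (T1): ∅ ∈ τ? Yes; X ∈ τ? Yes.
Axiom (T2/T3): check pairwise unions and intersections of members of τ.
All pairwise intersections and unions checked — each lies in τ. Therefore τ satisfies (T1), (T2), (T3): it IS a topology on X.


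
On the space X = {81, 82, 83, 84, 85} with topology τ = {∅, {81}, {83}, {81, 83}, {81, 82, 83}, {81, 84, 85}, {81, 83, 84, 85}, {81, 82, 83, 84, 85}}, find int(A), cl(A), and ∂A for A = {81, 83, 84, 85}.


int(A) = {81, 83, 84, 85}, cl(A) = {81, 82, 83, 84, 85}, ∂A = {82}.

Closed sets in (X, τ) are complements of opens:
  closed(X, τ) = {∅, {82}, {82, 83}, {84, 85}, {82, 84, 85}, {81, 82, 84, 85}, {82, 83, 84, 85}, {81, 82, 83, 84, 85}}.
int(A) = ⋃ {U ∈ τ : U ⊆ A}. Opens contained in A: ∅, {81}, {83}, {81, 83}, {81, 84, 85}, {81, 83, 84, 85}.
Taking the union of these: int(A) = {81, 83, 84, 85}.
cl(A) = ⋂ {C closed : A ⊆ C}. Closed sets containing A: {81, 82, 83, 84, 85}.
Intersecting these: cl(A) = {81, 82, 83, 84, 85}.
∂A = cl(A) ∖ int(A) = {81, 82, 83, 84, 85} ∖ {81, 83, 84, 85} = {82}.


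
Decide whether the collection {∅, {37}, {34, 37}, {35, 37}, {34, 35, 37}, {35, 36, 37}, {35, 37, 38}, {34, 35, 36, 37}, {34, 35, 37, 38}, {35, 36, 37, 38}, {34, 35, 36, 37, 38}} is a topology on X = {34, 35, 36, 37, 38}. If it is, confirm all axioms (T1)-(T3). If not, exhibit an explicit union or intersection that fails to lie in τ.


τ IS a topology on X.

Axiom (T1): ∅ ∈ τ? Yes; X ∈ τ? Yes.
Axiom (T2/T3): check pairwise unions and intersections of members of τ.
All pairwise intersections and unions checked — each lies in τ. Therefore τ satisfies (T1), (T2), (T3): it IS a topology on X.


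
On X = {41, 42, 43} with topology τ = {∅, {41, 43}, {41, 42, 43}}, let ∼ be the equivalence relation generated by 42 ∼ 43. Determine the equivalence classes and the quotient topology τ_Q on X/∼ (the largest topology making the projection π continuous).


X/∼ = {[41], [42=43]}; |τ_Q| = 2.

Equivalence classes: [41], [42=43].
Quotient map π: X → X/∼ sends 41 ↦ [41], 42 ↦ [42=43], 43 ↦ [42=43].
For each subset V ⊆ X/∼, compute π^{-1}(V) ⊆ X and check whether π^{-1}(V) ∈ τ. V is open in τ_Q iff π^{-1}(V) ∈ τ.
  V = {}: π^{-1}(V) = ∅ ∈ τ ✓.
  V = {[41]}: π^{-1}(V) = {41} ∉ τ ✗.
  V = {[42=43]}: π^{-1}(V) = {42, 43} ∉ τ ✗.
  V = {[41], [42=43]}: π^{-1}(V) = {41, 42, 43} ∈ τ ✓.
Open sets in the quotient: τ_Q = {{}, {[41], [42=43]}} (2 elements).


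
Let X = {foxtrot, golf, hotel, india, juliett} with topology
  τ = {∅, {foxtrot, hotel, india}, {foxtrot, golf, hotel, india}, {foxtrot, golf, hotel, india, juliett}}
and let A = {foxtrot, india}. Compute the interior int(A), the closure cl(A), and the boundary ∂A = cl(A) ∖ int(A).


int(A) = ∅, cl(A) = {foxtrot, golf, hotel, india, juliett}, ∂A = {foxtrot, golf, hotel, india, juliett}.

Closed sets in (X, τ) are complements of opens:
  closed(X, τ) = {∅, {juliett}, {golf, juliett}, {foxtrot, golf, hotel, india, juliett}}.
int(A) = ⋃ {U ∈ τ : U ⊆ A}. Opens contained in A: ∅.
Taking the union of these: int(A) = ∅.
cl(A) = ⋂ {C closed : A ⊆ C}. Closed sets containing A: {foxtrot, golf, hotel, india, juliett}.
Intersecting these: cl(A) = {foxtrot, golf, hotel, india, juliett}.
∂A = cl(A) ∖ int(A) = {foxtrot, golf, hotel, india, juliett} ∖ ∅ = {foxtrot, golf, hotel, india, juliett}.


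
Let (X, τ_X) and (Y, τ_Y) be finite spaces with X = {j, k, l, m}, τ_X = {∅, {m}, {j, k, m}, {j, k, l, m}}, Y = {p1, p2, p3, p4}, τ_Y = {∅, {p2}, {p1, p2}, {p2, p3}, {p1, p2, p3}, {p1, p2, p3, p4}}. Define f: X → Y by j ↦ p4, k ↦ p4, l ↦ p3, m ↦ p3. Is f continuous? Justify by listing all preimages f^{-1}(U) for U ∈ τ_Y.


f is NOT continuous.

Compute f^{-1}(U) for each U ∈ τ_Y:
  U = ∅: f^{-1}(U) = ∅ ∈ τ_X ✓.
  U = {p2}: f^{-1}(U) = ∅ ∈ τ_X ✓.
  U = {p1, p2}: f^{-1}(U) = ∅ ∈ τ_X ✓.
  U = {p2, p3}: f^{-1}(U) = {l, m} ∉ τ_X ✗.
  U = {p1, p2, p3}: f^{-1}(U) = {l, m} ∉ τ_X ✗.
  U = {p1, p2, p3, p4}: f^{-1}(U) = {j, k, l, m} ∈ τ_X ✓.
Found U = {p2, p3} with f^{-1}(U) = {l, m} not in τ_X. Therefore f is NOT continuous.


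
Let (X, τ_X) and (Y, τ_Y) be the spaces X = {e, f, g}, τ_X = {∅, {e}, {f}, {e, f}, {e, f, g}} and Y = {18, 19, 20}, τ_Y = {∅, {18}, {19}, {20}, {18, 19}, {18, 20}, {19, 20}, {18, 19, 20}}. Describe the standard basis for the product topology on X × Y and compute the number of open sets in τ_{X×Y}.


Basis B = {∅ × ∅, {e} × {18}, {e} × {19}, {e} × {20}, {f} × {18}, {f} × {19}, {f} × {20}, {e} × {18, 19}, {e} × {18, 20}, {e, f} × {18}, {e} × {19, 20}, {e, f} × {19}, {e, f} × {20}, {f} × {18, 19}, {f} × {18, 20}, {f} × {19, 20}, {e} × {18, 19, 20}, {e, f, g} × {18}, {e, f, g} × {19}, {e, f, g} × {20}, {f} × {18, 19, 20}, {e, f} × {18, 19}, {e, f} × {18, 20}, {e, f} × {19, 20}, {e, f} × {18, 19, 20}, {e, f, g} × {18, 19}, {e, f, g} × {18, 20}, {e, f, g} × {19, 20}, {e, f, g} × {18, 19, 20}}; |τ_{X×Y}| = 125.

Enumerate products U × V with U ∈ τ_X, V ∈ τ_Y (deduplicated):
  ∅ × ∅ = {} (∅)
  {e} × {18} = {(e,18)}
  {e} × {19} = {(e,19)}
  {e} × {20} = {(e,20)}
  {f} × {18} = {(f,18)}
  {f} × {19} = {(f,19)}
  {f} × {20} = {(f,20)}
  {e} × {18, 19} = {(e,18), (e,19)}
  {e} × {18, 20} = {(e,18), (e,20)}
  {e, f} × {18} = {(e,18), (f,18)}
  {e} × {19, 20} = {(e,19), (e,20)}
  {e, f} × {19} = {(e,19), (f,19)}
  {e, f} × {20} = {(e,20), (f,20)}
  {f} × {18, 19} = {(f,18), (f,19)}
  {f} × {18, 20} = {(f,18), (f,20)}
  {f} × {19, 20} = {(f,19), (f,20)}
  {e} × {18, 19, 20} = {(e,18), (e,19), (e,20)}
  {e, f, g} × {18} = {(e,18), (f,18), (g,18)}
  {e, f, g} × {19} = {(e,19), (f,19), (g,19)}
  {e, f, g} × {20} = {(e,20), (f,20), (g,20)}
  {f} × {18, 19, 20} = {(f,18), (f,19), (f,20)}
  {e, f} × {18, 19} = {(e,18), (e,19), (f,18), (f,19)}
  {e, f} × {18, 20} = {(e,18), (e,20), (f,18), (f,20)}
  {e, f} × {19, 20} = {(e,19), (e,20), (f,19), (f,20)}
  {e, f} × {18, 19, 20} = {(e,18), (e,19), (e,20), (f,18), (f,19), (f,20)}
  {e, f, g} × {18, 19} = {(e,18), (e,19), (f,18), (f,19), (g,18), (g,19)}
  {e, f, g} × {18, 20} = {(e,18), (e,20), (f,18), (f,20), (g,18), (g,20)}
  {e, f, g} × {19, 20} = {(e,19), (e,20), (f,19), (f,20), (g,19), (g,20)}
  {e, f, g} × {18, 19, 20} = {(e,18), (e,19), (e,20), (f,18), (f,19), (f,20), (g,18), (g,19), (g,20)}
These 29 distinct sets form the basis B.
Close under arbitrary unions to get τ_{X×Y}; counting gives |τ_{X×Y}| = 125.


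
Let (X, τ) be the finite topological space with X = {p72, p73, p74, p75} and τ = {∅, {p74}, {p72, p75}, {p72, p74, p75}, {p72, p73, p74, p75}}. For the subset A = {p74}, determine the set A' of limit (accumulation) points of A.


A' = {p73}

For each x ∈ X, list the open sets U ∈ τ with x ∈ U, then check whether U ∩ (A ∖ {x}) ≠ ∅ for every such U.
  x = p72: open {p72, p75} ∋ x has {p72, p75} ∩ (A ∖ {p72}) = ∅, so x is NOT a limit point.
  x = p73: opens ∋ x are {p72, p73, p74, p75}; each meets A ∖ {p73}, so x IS a limit point.
  x = p74: open {p74} ∋ x has {p74} ∩ (A ∖ {p74}) = ∅, so x is NOT a limit point.
  x = p75: open {p72, p75} ∋ x has {p72, p75} ∩ (A ∖ {p75}) = ∅, so x is NOT a limit point.
Collecting: A' = {p73}.


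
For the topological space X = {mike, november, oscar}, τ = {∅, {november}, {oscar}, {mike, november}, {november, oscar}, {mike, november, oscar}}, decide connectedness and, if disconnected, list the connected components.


(X, τ) is disconnected; components = [{oscar}, {mike, november}].

Find clopen sets (U ∈ τ with X ∖ U ∈ τ):
  U = ∅, X ∖ U = {mike, november, oscar} — both open, so U is clopen.
  U = {oscar}, X ∖ U = {mike, november} — both open, so U is clopen.
  U = {mike, november}, X ∖ U = {oscar} — both open, so U is clopen.
  U = {mike, november, oscar}, X ∖ U = ∅ — both open, so U is clopen.
Nontrivial clopen(s) exist: e.g. {mike, november}. So (X, τ) is disconnected.
Compute connected components by grouping points that agree on all clopens:
  component: {oscar}
  component: {mike, november}


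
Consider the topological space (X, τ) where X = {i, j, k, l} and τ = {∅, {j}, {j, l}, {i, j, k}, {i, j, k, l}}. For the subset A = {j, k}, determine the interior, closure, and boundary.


int(A) = {j}, cl(A) = {i, j, k, l}, ∂A = {i, k, l}.

Closed sets in (X, τ) are complements of opens:
  closed(X, τ) = {∅, {l}, {i, k}, {i, k, l}, {i, j, k, l}}.
int(A) = ⋃ {U ∈ τ : U ⊆ A}. Opens contained in A: ∅, {j}.
Taking the union of these: int(A) = {j}.
cl(A) = ⋂ {C closed : A ⊆ C}. Closed sets containing A: {i, j, k, l}.
Intersecting these: cl(A) = {i, j, k, l}.
∂A = cl(A) ∖ int(A) = {i, j, k, l} ∖ {j} = {i, k, l}.


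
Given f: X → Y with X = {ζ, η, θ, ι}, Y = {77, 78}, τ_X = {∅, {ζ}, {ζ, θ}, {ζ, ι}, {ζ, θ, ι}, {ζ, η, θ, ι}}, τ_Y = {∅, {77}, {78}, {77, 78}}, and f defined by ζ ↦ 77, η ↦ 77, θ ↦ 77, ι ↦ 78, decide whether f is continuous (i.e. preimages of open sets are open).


f is NOT continuous.

Compute f^{-1}(U) for each U ∈ τ_Y:
  U = ∅: f^{-1}(U) = ∅ ∈ τ_X ✓.
  U = {77}: f^{-1}(U) = {ζ, η, θ} ∉ τ_X ✗.
  U = {78}: f^{-1}(U) = {ι} ∉ τ_X ✗.
  U = {77, 78}: f^{-1}(U) = {ζ, η, θ, ι} ∈ τ_X ✓.
Found U = {77} with f^{-1}(U) = {ζ, η, θ} not in τ_X. Therefore f is NOT continuous.


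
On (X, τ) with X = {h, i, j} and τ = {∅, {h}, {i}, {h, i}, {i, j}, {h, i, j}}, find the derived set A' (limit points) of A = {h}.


A' = ∅

For each x ∈ X, list the open sets U ∈ τ with x ∈ U, then check whether U ∩ (A ∖ {x}) ≠ ∅ for every such U.
  x = h: open {h} ∋ x has {h} ∩ (A ∖ {h}) = ∅, so x is NOT a limit point.
  x = i: open {i} ∋ x has {i} ∩ (A ∖ {i}) = ∅, so x is NOT a limit point.
  x = j: open {i, j} ∋ x has {i, j} ∩ (A ∖ {j}) = ∅, so x is NOT a limit point.
Collecting: A' = ∅.


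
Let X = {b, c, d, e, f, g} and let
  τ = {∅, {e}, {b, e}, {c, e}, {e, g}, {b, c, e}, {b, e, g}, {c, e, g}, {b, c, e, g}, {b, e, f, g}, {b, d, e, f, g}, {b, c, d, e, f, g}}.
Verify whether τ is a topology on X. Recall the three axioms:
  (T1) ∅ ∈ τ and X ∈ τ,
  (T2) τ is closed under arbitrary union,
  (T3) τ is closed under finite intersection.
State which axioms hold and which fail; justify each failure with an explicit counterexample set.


τ is NOT a topology on X.

Axiom (T1): ∅ ∈ τ? Yes; X ∈ τ? Yes.
Axiom (T2/T3): check pairwise unions and intersections of members of τ.
Counterexample for (T2): {c, e} ∪ {b, e, f, g} = {b, c, e, f, g} ∉ τ. Therefore τ is NOT a topology.


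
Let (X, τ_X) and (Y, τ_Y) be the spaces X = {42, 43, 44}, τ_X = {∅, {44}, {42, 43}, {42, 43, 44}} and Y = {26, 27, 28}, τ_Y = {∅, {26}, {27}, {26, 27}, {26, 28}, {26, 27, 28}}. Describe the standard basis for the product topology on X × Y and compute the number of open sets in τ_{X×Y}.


Basis B = {∅ × ∅, {44} × {26}, {44} × {27}, {42, 43} × {26}, {42, 43} × {27}, {44} × {26, 27}, {44} × {26, 28}, {42, 43, 44} × {26}, {42, 43, 44} × {27}, {44} × {26, 27, 28}, {42, 43} × {26, 27}, {42, 43} × {26, 28}, {42, 43} × {26, 27, 28}, {42, 43, 44} × {26, 27}, {42, 43, 44} × {26, 28}, {42, 43, 44} × {26, 27, 28}}; |τ_{X×Y}| = 36.

Enumerate products U × V with U ∈ τ_X, V ∈ τ_Y (deduplicated):
  ∅ × ∅ = {} (∅)
  {44} × {26} = {(44,26)}
  {44} × {27} = {(44,27)}
  {42, 43} × {26} = {(42,26), (43,26)}
  {42, 43} × {27} = {(42,27), (43,27)}
  {44} × {26, 27} = {(44,26), (44,27)}
  {44} × {26, 28} = {(44,26), (44,28)}
  {42, 43, 44} × {26} = {(42,26), (43,26), (44,26)}
  {42, 43, 44} × {27} = {(42,27), (43,27), (44,27)}
  {44} × {26, 27, 28} = {(44,26), (44,27), (44,28)}
  {42, 43} × {26, 27} = {(42,26), (42,27), (43,26), (43,27)}
  {42, 43} × {26, 28} = {(42,26), (42,28), (43,26), (43,28)}
  {42, 43} × {26, 27, 28} = {(42,26), (42,27), (42,28), (43,26), (43,27), (43,28)}
  {42, 43, 44} × {26, 27} = {(42,26), (42,27), (43,26), (43,27), (44,26), (44,27)}
  {42, 43, 44} × {26, 28} = {(42,26), (42,28), (43,26), (43,28), (44,26), (44,28)}
  {42, 43, 44} × {26, 27, 28} = {(42,26), (42,27), (42,28), (43,26), (43,27), (43,28), (44,26), (44,27), (44,28)}
These 16 distinct sets form the basis B.
Close under arbitrary unions to get τ_{X×Y}; counting gives |τ_{X×Y}| = 36.


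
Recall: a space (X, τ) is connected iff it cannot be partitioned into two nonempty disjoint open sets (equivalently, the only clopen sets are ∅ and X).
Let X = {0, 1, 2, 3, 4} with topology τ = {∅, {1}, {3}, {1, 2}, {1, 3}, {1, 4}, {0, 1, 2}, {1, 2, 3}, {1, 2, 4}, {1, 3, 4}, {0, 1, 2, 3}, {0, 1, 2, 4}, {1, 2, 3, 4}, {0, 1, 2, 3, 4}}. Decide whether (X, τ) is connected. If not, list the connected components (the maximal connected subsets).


(X, τ) is disconnected; components = [{3}, {0, 1, 2, 4}].

Find clopen sets (U ∈ τ with X ∖ U ∈ τ):
  U = ∅, X ∖ U = {0, 1, 2, 3, 4} — both open, so U is clopen.
  U = {3}, X ∖ U = {0, 1, 2, 4} — both open, so U is clopen.
  U = {0, 1, 2, 4}, X ∖ U = {3} — both open, so U is clopen.
  U = {0, 1, 2, 3, 4}, X ∖ U = ∅ — both open, so U is clopen.
Nontrivial clopen(s) exist: e.g. {3}. So (X, τ) is disconnected.
Compute connected components by grouping points that agree on all clopens:
  component: {3}
  component: {0, 1, 2, 4}


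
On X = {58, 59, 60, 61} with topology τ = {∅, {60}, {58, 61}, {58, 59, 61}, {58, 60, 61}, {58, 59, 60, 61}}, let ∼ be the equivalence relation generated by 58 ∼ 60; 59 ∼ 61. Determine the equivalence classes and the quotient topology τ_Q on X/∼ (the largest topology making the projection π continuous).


X/∼ = {[58=60], [59=61]}; |τ_Q| = 2.

Equivalence classes: [58=60], [59=61].
Quotient map π: X → X/∼ sends 58 ↦ [58=60], 59 ↦ [59=61], 60 ↦ [58=60], 61 ↦ [59=61].
For each subset V ⊆ X/∼, compute π^{-1}(V) ⊆ X and check whether π^{-1}(V) ∈ τ. V is open in τ_Q iff π^{-1}(V) ∈ τ.
  V = {}: π^{-1}(V) = ∅ ∈ τ ✓.
  V = {[58=60]}: π^{-1}(V) = {58, 60} ∉ τ ✗.
  V = {[59=61]}: π^{-1}(V) = {59, 61} ∉ τ ✗.
  V = {[58=60], [59=61]}: π^{-1}(V) = {58, 59, 60, 61} ∈ τ ✓.
Open sets in the quotient: τ_Q = {{}, {[58=60], [59=61]}} (2 elements).
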